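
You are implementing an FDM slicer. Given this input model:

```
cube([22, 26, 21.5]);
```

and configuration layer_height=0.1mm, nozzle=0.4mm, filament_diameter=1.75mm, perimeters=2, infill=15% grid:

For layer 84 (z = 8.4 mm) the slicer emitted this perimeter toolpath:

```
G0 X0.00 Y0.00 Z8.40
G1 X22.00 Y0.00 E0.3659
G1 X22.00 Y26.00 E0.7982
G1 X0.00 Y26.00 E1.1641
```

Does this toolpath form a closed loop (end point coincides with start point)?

Start point (G0): (0.00, 0.00). End point (last G1): the path does not return to the start — open.

no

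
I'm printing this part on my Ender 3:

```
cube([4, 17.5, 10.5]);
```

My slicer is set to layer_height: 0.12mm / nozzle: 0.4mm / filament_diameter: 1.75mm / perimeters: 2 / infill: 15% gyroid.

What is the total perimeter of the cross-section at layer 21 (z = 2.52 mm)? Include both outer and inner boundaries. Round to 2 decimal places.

At z = 2.52 mm: the cube is present — its section is the full 4×17.5 rectangle (perimeter 43.00 mm). Overall, the cross-section is a single solid region. Total boundary length (outer) = 43.00 mm.

43.00 mm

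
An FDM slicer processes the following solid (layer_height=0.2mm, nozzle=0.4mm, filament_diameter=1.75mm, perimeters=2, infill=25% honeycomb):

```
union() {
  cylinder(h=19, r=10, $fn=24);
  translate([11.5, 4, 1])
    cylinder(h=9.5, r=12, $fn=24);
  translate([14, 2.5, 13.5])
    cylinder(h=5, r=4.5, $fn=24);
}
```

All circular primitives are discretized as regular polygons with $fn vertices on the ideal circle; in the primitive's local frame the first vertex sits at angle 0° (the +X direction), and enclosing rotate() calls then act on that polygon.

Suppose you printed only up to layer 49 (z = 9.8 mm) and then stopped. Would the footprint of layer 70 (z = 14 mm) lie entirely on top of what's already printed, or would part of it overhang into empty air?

entirely on top

Compare the two slices. At z = 9.8: the cylinder: section is a regular 24-gon, circumradius r=10 (area = (24/2)·10.000²·sin(360°/24) = 310.58 mm²); the r=12 cylinder at (11.5, 4) contributes a regular 24-gon of circumradius 12 (area = (24/2)·12.000²·sin(360°/24) = 447.24 mm²); the cylinder at (14, 2.5) does not reach this height (z outside [13.5, 18.5]); Taking the union: the regions partially overlap — summed areas 757.82 mm² minus the doubly-counted overlap 122.91 mm² gives 634.91 mm² — area = 634.91 mm². At z = 14: the cylinder: section is a regular 24-gon, circumradius r=10 (area = (24/2)·10.000²·sin(360°/24) = 310.58 mm²); the cylinder at (11.5, 4) is absent (z outside [1, 10.5]); the cylinder at (14, 2.5): section is a regular 24-gon, circumradius r=4.5 (area = (24/2)·4.500²·sin(360°/24) = 62.89 mm²); Merging all regions: the regions partially overlap — summed areas 373.48 mm² minus the doubly-counted overlap 0.28 mm² gives 373.19 mm² — area = 373.19 mm². Checking containment: the cross-section at z = 14 is a subset of the cross-section at z = 9.8.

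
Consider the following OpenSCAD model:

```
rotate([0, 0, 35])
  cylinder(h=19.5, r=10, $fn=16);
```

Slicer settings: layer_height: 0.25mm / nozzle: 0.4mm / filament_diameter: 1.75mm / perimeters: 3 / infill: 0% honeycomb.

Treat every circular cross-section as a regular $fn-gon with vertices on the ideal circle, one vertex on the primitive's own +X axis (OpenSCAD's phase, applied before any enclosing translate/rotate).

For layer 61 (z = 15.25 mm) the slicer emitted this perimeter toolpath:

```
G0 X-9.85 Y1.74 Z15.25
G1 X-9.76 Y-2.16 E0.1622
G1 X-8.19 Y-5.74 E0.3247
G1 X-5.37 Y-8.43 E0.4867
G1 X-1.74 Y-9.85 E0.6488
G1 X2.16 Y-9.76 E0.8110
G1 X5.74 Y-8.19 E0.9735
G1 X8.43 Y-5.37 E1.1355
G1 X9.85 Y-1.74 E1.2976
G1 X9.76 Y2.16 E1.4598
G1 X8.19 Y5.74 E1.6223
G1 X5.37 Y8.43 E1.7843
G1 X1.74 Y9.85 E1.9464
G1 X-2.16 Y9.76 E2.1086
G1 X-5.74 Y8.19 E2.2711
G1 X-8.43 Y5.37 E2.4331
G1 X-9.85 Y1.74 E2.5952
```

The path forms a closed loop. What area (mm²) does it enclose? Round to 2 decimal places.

306.07 mm²

Apply the shoelace formula to the sequence of (X, Y) vertices; enclosed area = 306.07 mm².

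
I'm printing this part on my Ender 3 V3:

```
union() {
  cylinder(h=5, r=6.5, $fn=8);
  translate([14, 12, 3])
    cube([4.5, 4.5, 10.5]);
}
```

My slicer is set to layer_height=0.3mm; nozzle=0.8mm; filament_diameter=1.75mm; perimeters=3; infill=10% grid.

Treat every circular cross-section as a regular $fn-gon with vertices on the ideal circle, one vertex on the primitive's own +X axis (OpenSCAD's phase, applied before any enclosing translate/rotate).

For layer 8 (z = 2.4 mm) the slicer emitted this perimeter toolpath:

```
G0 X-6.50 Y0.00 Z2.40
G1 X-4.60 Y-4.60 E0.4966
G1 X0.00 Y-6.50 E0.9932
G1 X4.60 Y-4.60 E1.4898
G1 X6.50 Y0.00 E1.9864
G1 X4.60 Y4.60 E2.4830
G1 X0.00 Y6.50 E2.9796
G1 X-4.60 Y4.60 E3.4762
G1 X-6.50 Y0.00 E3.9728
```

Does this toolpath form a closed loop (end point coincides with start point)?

yes

Start point (G0): (-6.50, 0.00). End point (last G1): the path returns to the start — closed.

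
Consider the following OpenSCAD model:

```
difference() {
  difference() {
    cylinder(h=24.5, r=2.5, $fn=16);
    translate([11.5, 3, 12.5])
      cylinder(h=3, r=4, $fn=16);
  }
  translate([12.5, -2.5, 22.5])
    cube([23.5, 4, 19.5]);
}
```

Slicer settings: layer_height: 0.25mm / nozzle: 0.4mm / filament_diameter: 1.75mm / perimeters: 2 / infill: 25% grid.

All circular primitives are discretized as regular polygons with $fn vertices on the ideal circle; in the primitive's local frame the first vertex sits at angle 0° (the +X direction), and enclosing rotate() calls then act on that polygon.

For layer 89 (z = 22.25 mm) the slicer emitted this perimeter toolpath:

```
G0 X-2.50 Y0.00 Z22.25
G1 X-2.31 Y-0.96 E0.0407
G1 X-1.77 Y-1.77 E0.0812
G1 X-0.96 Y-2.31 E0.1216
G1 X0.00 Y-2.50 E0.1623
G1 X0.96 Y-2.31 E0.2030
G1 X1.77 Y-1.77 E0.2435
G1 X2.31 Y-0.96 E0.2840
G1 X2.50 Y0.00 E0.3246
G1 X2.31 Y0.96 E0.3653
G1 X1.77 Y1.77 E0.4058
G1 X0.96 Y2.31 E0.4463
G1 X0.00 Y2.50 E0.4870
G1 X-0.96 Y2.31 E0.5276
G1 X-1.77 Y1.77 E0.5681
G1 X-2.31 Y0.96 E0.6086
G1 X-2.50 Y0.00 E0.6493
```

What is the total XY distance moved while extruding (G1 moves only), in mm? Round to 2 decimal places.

Sum the Euclidean lengths of each G1 segment: total = 15.62 mm.

15.62 mm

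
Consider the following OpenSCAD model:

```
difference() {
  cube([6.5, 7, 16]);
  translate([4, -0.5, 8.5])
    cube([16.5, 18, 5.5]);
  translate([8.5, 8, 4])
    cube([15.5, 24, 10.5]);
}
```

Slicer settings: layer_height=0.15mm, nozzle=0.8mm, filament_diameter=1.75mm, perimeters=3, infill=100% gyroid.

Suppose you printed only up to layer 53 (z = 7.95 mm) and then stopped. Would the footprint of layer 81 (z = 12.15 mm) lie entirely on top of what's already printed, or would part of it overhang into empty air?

entirely on top

Compare the two slices. At z = 7.95: the cube is present — its section is the full 6.5×7 rectangle (area 45.50 mm²); the cube at (4, -0.5) does not reach this height (z outside [8.5, 14]); the 15.5×24 cube at (8.5, 8) contributes its full rectangle (area 372.00 mm²); Subtracting the remaining from the first: starting from the 6.5×7 cube (45.50 mm²), the 15.5×24 cube at (8.5, 8) misses the remaining region (no effect) — area = 45.50 mm². At z = 12.15: the cube is present — its section is the full 6.5×7 rectangle (area 45.50 mm²); the cube at (4, -0.5) is present — its section is the full 16.5×18 rectangle (area 297.00 mm²); the cube at (8.5, 8) (footprint 15.5×24) is included at this height (area 372.00 mm²); Subtracting the remaining from the first: starting from the 6.5×7 cube (45.50 mm²), the 16.5×18 cube at (4, -0.5) partially overlaps it — only the 17.50 mm² overlap (of its 297.00 mm²) is removed, clipping the outline; the 15.5×24 cube at (8.5, 8) misses the remaining region (no effect) — area = 28.00 mm². Checking containment: the cross-section at z = 12.15 is a subset of the cross-section at z = 7.95.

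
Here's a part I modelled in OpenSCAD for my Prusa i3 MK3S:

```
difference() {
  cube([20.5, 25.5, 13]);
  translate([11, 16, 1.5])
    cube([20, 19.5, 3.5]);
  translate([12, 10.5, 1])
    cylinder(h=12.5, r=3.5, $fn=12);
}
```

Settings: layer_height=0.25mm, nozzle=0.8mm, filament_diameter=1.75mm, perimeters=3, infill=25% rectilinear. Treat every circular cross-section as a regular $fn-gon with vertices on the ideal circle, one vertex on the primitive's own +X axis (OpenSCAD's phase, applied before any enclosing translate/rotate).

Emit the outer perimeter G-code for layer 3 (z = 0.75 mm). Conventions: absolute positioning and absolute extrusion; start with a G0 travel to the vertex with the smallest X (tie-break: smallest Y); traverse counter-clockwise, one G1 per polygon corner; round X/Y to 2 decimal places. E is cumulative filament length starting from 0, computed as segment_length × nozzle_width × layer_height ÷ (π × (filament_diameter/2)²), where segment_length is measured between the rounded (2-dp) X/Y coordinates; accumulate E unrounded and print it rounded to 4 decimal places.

G0 X0.00 Y0.00 Z0.75
G1 X20.50 Y0.00 E1.7046
G1 X20.50 Y25.50 E3.8249
G1 X0.00 Y25.50 E5.5295
G1 X0.00 Y0.00 E7.6498

At z = 0.75 mm: the 20.5×25.5 cube contributes its full rectangle; the cube at (11, 16) is not intersected at this z (z outside [1.5, 5]); the cylinder at (12, 10.5) is absent (z outside [1, 13.5]); After the difference (first − rest): none of the subtracted shapes is present at this height, so the 20.5×25.5 cube is unchanged — 1 connected region. The outline is a single polygon with 4 vertices. Extrusion per mm of travel: 0.8 × 0.25 / (π × 0.875²) = 0.083150. Accumulating E over each segment gives final E = 7.6498.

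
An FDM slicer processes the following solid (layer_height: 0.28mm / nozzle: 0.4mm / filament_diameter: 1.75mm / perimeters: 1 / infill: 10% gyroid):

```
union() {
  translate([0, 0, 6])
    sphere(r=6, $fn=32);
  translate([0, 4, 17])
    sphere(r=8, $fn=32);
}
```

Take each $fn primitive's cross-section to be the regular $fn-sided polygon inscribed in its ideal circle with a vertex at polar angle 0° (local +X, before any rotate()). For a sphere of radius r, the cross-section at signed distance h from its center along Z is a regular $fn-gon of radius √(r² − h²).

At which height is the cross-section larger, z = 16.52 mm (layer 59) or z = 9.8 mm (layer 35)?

layer 59 (z = 16.52 mm)

Layer 59 (z = 16.52): the sphere does not reach this height (|z−center|=10.520 > r=6); the r=8 sphere at (0, 4) contributes a regular 32-gon of circumradius √(8²−0.48²) = 7.986 (area = (32/2)·7.986²·sin(360°/32) = 199.05 mm²); Combining (union): only the r=8 sphere at (0, 4) is present, so the union is just that shape — area = 199.05 mm². So its area = 199.05 mm². Layer 35 (z = 9.8): the sphere: section is a regular 32-gon, circumradius = √(r²−h²) = √(6²−3.8²) = 4.643 (area = (32/2)·4.643²·sin(360°/32) = 67.30 mm²); the sphere at (0, 4): section is a regular 32-gon, circumradius = √(r²−h²) = √(8²−7.2²) = 3.487 (area = (32/2)·3.487²·sin(360°/32) = 37.96 mm²); Combining (union): the regions partially overlap — summed areas 105.26 mm² minus the doubly-counted overlap 20.06 mm² gives 85.19 mm² — area = 85.19 mm². So its area = 85.19 mm². Layer 59 is larger (199.05 vs 85.19 mm²).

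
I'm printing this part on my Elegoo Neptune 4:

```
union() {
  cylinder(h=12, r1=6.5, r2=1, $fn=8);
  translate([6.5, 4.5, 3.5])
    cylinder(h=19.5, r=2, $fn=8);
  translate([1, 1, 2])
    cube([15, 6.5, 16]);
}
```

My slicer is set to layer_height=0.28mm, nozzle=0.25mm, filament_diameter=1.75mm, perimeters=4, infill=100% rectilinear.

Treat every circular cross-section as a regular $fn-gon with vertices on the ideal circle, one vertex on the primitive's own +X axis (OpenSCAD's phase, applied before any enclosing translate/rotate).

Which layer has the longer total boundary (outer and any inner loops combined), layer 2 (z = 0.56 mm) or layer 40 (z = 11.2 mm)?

layer 40 (z = 11.2 mm)

Layer 2 (z = 0.56): the cone: at t=0.047 of its height the radius interpolates to r₁+(r₂−r₁)t = 6.243, giving a regular 8-gon of that circumradius (perimeter = 2·8·6.243·sin(180°/8) = 38.23 mm); the cylinder at (6.5, 4.5) is not intersected at this z (z outside [3.5, 23]); the cube at (1, 1) is not intersected at this z (z outside [2, 18]); Merging all regions: only the cone is present, so the union is just that shape — boundary = 38.23 mm. So its perimeter = 38.23 mm. Layer 40 (z = 11.2): the cone (r1=6.5→r2=1) has section circumradius 1.367 here — a regular 8-gon (perimeter = 2·8·1.367·sin(180°/8) = 8.37 mm); the cylinder at (6.5, 4.5): section is a regular 8-gon, circumradius r=2 (perimeter = 2·8·2.000·sin(180°/8) = 12.25 mm); the 15×6.5 cube at (1, 1) contributes its full rectangle (perimeter 43.00 mm); Merging all regions: the regions partially overlap (shared area 11.31 mm²), so the edge portions inside another operand are dropped and the merged outline is re-measured after clipping — boundary = 51.37 mm. So its perimeter = 51.37 mm. Layer 40 is larger (51.37 vs 38.23 mm).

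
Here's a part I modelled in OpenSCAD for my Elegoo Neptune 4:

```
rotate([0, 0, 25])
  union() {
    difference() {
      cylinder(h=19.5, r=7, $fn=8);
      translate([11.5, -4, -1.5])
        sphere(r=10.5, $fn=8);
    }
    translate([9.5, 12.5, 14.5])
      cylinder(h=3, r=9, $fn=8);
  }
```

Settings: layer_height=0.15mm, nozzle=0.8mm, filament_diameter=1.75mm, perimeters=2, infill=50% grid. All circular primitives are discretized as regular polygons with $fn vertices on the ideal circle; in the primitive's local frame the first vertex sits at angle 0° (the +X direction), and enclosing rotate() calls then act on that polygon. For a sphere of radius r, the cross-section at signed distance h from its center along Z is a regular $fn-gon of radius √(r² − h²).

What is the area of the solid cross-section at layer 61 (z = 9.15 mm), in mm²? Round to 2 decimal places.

138.59 mm²

At z = 9.15 mm: the r=7 cylinder gives a regular 8-gon of circumradius 7 (constant along its height) (area = (8/2)·7.000²·sin(360°/8) = 138.59 mm²); the sphere at (11.5, -4) is absent (|z−center|=10.650 > r=10.5); Taking the first minus the rest: none of the subtracted shapes is present at this height, so the r=7 cylinder is unchanged — area = 138.59 mm²; the cylinder at (9.5, 12.5) is not intersected at this z (z outside [14.5, 17.5]); Merging all regions: only the result so far is present, so the union is just that shape — area = 138.59 mm²; (rotated 25° about Z; rotation is an isometry so areas/perimeters/island counts are preserved). Overall, the cross-section is a single solid region. Net area = 138.59 mm².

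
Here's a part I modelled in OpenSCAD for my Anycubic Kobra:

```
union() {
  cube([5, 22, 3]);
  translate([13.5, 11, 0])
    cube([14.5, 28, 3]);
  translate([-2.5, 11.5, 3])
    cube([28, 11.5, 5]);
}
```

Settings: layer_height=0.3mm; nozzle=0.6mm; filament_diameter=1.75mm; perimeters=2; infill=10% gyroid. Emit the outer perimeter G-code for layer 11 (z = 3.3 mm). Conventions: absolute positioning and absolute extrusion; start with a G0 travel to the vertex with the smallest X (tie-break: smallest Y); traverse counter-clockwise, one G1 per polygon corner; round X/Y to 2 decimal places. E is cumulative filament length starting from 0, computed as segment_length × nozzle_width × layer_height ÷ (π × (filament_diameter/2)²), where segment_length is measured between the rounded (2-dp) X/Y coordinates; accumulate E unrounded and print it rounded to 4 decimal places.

G0 X-2.50 Y11.50 Z3.30
G1 X25.50 Y11.50 E2.0954
G1 X25.50 Y23.00 E2.9560
G1 X-2.50 Y23.00 E5.0514
G1 X-2.50 Y11.50 E5.9120

At z = 3.3 mm: the cube is not intersected at this z (z outside [0, 3]); the cube at (13.5, 11) is absent (z outside [0, 3]); the 28×11.5 cube at (-2.5, 11.5) contributes its full rectangle; Merging all regions: only the 28×11.5 cube at (-2.5, 11.5) is present, so the union is just that shape — 1 connected region. The outline is a single polygon with 4 vertices. Extrusion per mm of travel: 0.6 × 0.3 / (π × 0.875²) = 0.074835. Accumulating E over each segment gives final E = 5.9120.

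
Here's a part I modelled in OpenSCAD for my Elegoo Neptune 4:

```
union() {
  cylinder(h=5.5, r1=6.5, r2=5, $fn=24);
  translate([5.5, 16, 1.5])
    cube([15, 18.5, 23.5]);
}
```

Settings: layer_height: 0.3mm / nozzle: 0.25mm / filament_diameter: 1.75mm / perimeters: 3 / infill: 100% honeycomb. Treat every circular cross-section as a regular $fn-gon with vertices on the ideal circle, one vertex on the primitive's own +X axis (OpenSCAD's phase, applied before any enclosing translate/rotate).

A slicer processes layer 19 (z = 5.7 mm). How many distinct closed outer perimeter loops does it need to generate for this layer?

1

At z = 5.7 mm: the cone does not reach this height (z outside [0, 5.5]); the 15×18.5 cube at (5.5, 16) contributes its full rectangle; Taking the union: only the 15×18.5 cube at (5.5, 16) is present, so the union is just that shape — 1 connected region. The result has 1 disconnected region.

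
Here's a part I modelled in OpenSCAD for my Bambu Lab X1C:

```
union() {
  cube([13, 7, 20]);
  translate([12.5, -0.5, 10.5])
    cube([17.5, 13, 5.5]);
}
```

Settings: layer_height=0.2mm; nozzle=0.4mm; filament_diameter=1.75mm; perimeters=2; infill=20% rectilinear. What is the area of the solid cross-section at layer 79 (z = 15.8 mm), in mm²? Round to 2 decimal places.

At z = 15.8 mm: the cube is present — its section is the full 13×7 rectangle (area 91.00 mm²); the 17.5×13 cube at (12.5, -0.5) contributes its full rectangle (area 227.50 mm²); Merging all regions: the regions partially overlap — summed areas 318.50 mm² minus the doubly-counted overlap 3.50 mm² gives 315.00 mm² — area = 315.00 mm². Overall, the cross-section is a single solid region. Net area = 315.00 mm².

315.00 mm²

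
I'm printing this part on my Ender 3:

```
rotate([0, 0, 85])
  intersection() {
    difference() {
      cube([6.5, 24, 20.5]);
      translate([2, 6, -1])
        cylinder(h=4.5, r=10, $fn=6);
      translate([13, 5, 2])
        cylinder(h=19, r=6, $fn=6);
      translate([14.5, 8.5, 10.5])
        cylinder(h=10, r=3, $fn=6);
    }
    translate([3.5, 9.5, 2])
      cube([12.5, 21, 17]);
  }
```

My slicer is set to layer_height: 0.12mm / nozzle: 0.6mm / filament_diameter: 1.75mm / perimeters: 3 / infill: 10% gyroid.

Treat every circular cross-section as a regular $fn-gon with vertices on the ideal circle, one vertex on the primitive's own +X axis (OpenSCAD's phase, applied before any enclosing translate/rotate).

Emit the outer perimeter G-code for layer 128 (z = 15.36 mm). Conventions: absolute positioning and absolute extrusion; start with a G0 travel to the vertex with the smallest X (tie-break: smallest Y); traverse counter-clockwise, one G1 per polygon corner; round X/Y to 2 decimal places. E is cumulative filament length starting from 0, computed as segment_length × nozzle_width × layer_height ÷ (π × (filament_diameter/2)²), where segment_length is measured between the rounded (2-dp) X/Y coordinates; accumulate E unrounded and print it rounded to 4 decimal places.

G0 X-23.60 Y5.58 Z15.36
G1 X-9.16 Y4.31 E0.4339
G1 X-8.90 Y7.30 E0.5238
G1 X-23.34 Y8.57 E0.9577
G1 X-23.60 Y5.58 E1.0475

At z = 15.36 mm: the cube is present — its section is the full 6.5×24 rectangle; the cylinder at (2, 6) does not reach this height (z outside [-1, 3.5]); the r=6 cylinder at (13, 5) contributes a regular 6-gon of circumradius 6; the r=3 cylinder at (14.5, 8.5) contributes a regular 6-gon of circumradius 3; After the difference (first − rest): starting from the 6.5×24 cube, the r=6 cylinder at (13, 5) misses the remaining region (no effect); the r=3 cylinder at (14.5, 8.5) misses the remaining region (no effect) — 1 connected region; the cube at (3.5, 9.5) (footprint 12.5×21) is included at this height; Taking the intersection: the 12.5×21 cube at (3.5, 9.5) partially overlaps that combined region; clipping to the common part keeps 43.50 mm² — 1 connected region; (rotated 85° about Z; rotation is an isometry so areas/perimeters/island counts are preserved). The outline is a single polygon with 4 vertices. Extrusion per mm of travel: 0.6 × 0.12 / (π × 0.875²) = 0.029934. Accumulating E over each segment gives final E = 1.0475.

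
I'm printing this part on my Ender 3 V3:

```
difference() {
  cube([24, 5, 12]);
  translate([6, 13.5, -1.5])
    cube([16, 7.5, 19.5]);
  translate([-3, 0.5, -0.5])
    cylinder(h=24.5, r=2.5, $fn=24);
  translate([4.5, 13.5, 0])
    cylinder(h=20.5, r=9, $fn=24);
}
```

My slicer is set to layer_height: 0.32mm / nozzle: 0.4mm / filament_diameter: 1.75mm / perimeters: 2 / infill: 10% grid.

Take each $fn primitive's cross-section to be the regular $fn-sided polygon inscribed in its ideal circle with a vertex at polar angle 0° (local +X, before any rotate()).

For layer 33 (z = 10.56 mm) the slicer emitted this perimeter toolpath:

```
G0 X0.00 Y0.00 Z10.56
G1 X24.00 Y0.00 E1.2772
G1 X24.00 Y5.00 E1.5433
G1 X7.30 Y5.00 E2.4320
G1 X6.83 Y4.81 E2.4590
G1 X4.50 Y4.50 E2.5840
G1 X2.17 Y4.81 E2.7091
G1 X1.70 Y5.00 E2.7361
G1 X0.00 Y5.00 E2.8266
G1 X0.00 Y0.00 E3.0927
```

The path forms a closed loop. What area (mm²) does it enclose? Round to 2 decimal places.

118.30 mm²

Apply the shoelace formula to the sequence of (X, Y) vertices; enclosed area = 118.30 mm².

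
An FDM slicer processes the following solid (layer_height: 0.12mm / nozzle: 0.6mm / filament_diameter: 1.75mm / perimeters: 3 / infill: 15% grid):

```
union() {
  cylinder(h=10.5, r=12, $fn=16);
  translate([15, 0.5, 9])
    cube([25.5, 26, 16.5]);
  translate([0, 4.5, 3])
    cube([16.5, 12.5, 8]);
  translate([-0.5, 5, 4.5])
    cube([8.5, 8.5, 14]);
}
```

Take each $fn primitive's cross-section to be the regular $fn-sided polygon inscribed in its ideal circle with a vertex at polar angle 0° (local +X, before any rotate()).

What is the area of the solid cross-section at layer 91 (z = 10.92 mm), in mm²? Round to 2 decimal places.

At z = 10.92 mm: the cylinder is not intersected at this z (z outside [0, 10.5]); the 25.5×26 cube at (15, 0.5) contributes its full rectangle (area 663.00 mm²); the cube at (0, 4.5) (footprint 16.5×12.5) is included at this height (area 206.25 mm²); the cube at (-0.5, 5) is present — its section is the full 8.5×8.5 rectangle (area 72.25 mm²); Combining (union): the regions partially overlap — summed areas 941.50 mm² minus the doubly-counted overlap 86.75 mm² gives 854.75 mm² — area = 854.75 mm². Overall, the cross-section is a single solid region. Net area = 854.75 mm².

854.75 mm²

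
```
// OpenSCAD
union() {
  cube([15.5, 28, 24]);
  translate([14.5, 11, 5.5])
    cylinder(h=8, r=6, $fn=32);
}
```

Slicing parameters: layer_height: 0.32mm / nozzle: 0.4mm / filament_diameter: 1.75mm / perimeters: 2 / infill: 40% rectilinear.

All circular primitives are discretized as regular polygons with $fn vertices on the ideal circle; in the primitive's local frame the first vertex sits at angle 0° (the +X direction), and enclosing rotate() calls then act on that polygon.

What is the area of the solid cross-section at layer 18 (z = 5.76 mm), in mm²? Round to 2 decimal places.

478.28 mm²

At z = 5.76 mm: the cube is present — its section is the full 15.5×28 rectangle (area 434.00 mm²); the r=6 cylinder at (14.5, 11) contributes a regular 32-gon of circumradius 6 (area = (32/2)·6.000²·sin(360°/32) = 112.37 mm²); Combining (union): the regions partially overlap — summed areas 546.37 mm² minus the doubly-counted overlap 68.09 mm² gives 478.28 mm² — area = 478.28 mm². Overall, the cross-section is a single solid region. Net area = 478.28 mm².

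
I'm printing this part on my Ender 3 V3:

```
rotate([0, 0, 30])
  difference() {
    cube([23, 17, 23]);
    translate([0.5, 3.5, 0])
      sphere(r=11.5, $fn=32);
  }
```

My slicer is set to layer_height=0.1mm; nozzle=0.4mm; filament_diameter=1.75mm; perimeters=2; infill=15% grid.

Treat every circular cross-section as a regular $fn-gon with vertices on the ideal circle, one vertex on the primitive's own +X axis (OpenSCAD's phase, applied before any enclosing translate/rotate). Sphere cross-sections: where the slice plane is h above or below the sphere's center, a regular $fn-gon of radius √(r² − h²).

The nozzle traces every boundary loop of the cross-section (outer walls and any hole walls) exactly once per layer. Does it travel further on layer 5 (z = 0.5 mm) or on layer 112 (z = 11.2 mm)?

Layer 5 (z = 0.5): the cube (footprint 23×17) is included at this height (perimeter 80.00 mm); the r=11.5 sphere at (0.5, 3.5) contributes a regular 32-gon of circumradius √(11.5²−0.5²) = 11.489 (perimeter = 2·32·11.489·sin(180°/32) = 72.07 mm); Taking the first minus the rest: starting from the 23×17 cube, the r=11.5 sphere at (0.5, 3.5) partially overlaps it — only the 149.94 mm² overlap (of its 412.03 mm²) is removed, clipping the outline — boundary = 75.76 mm; (whole slice rotated 30° about Z — lengths, areas and connectivity unchanged). So its perimeter = 75.76 mm. Layer 112 (z = 11.2): the cube (footprint 23×17) is included at this height (perimeter 80.00 mm); the r=11.5 sphere at (0.5, 3.5) contributes a regular 32-gon of circumradius √(11.5²−11.2²) = 2.610 (perimeter = 2·32·2.610·sin(180°/32) = 16.37 mm); Taking the first minus the rest: starting from the 23×17 cube, the r=11.5 sphere at (0.5, 3.5) partially overlaps it — only the 13.21 mm² overlap (of its 21.26 mm²) is removed, clipping the outline — boundary = 84.07 mm; (rotated 30° about Z; rotation is an isometry so areas/perimeters/island counts are preserved). So its perimeter = 84.07 mm. Layer 112 is larger (84.07 vs 75.76 mm).

layer 112 (z = 11.2 mm)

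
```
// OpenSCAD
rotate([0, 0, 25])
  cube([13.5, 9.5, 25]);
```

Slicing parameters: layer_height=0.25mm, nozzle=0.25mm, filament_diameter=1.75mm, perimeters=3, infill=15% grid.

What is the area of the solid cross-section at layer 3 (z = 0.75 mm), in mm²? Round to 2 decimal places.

At z = 0.75 mm: the cube is present — its section is the full 13.5×9.5 rectangle (area 128.25 mm²); (whole slice rotated 25° about Z — lengths, areas and connectivity unchanged). Overall, the cross-section is a single solid region. Net area = 128.25 mm².

128.25 mm²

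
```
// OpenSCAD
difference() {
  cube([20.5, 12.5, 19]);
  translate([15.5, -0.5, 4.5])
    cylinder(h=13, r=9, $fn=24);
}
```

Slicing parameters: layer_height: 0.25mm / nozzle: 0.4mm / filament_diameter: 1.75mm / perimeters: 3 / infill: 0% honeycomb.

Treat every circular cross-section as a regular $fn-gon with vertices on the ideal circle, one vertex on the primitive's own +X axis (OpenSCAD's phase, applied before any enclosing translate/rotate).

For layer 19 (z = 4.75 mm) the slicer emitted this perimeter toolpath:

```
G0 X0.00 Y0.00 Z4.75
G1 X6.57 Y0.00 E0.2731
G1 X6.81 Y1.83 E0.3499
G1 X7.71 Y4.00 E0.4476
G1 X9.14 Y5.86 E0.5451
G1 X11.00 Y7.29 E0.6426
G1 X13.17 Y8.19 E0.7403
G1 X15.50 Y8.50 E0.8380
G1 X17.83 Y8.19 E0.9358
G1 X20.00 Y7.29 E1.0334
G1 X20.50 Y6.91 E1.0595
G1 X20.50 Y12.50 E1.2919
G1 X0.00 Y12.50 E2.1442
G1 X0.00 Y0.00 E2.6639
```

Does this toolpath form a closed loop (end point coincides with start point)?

yes

Start point (G0): (0.00, 0.00). End point (last G1): the path returns to the start — closed.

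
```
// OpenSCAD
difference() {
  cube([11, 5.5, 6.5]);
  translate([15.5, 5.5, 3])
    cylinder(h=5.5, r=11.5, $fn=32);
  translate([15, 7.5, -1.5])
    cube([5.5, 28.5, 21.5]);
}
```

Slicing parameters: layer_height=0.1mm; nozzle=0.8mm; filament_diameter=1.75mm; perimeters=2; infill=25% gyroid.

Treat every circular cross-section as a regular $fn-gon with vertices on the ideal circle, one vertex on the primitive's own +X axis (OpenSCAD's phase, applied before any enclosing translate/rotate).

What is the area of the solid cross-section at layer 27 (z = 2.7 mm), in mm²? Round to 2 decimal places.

60.50 mm²

At z = 2.7 mm: the 11×5.5 cube contributes its full rectangle (area 60.50 mm²); the cylinder at (15.5, 5.5) does not reach this height (z outside [3, 8.5]); the cube at (15, 7.5) (footprint 5.5×28.5) is included at this height (area 156.75 mm²); After the difference (first − rest): starting from the 11×5.5 cube (60.50 mm²), the 5.5×28.5 cube at (15, 7.5) misses the remaining region (no effect) — area = 60.50 mm². Overall, the cross-section is a single solid region. Net area = 60.50 mm².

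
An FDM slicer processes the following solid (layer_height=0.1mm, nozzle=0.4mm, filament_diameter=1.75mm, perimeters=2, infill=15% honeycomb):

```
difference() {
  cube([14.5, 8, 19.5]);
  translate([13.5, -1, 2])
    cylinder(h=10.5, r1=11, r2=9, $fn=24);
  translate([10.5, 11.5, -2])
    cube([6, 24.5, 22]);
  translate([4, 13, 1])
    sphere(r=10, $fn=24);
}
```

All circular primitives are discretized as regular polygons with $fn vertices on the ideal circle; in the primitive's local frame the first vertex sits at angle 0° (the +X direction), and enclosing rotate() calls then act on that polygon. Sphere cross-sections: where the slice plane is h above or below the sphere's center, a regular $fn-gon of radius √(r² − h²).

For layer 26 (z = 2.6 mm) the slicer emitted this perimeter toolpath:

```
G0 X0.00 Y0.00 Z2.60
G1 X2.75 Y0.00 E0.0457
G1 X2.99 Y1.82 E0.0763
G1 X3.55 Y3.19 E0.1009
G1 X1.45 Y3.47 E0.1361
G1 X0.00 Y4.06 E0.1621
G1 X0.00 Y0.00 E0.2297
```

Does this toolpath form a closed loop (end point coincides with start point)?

yes

Start point (G0): (0.00, 0.00). End point (last G1): the path returns to the start — closed.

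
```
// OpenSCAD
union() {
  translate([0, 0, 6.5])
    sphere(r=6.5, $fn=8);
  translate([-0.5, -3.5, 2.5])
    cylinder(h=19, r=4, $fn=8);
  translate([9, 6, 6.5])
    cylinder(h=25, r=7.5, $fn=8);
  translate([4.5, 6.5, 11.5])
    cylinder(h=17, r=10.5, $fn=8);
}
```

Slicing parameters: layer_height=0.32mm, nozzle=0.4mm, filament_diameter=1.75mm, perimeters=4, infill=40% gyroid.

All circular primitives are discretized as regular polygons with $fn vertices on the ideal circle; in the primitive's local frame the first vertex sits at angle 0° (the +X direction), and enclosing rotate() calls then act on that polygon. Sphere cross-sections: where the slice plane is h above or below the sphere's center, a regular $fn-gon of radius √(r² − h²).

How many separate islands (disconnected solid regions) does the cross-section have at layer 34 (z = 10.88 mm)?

1

At z = 10.88 mm: the r=6.5 sphere contributes a regular 8-gon of circumradius √(6.5²−4.38²) = 4.803; the r=4 cylinder at (-0.5, -3.5) contributes a regular 8-gon of circumradius 4; the r=7.5 cylinder at (9, 6) contributes a regular 8-gon of circumradius 7.5; the cylinder at (4.5, 6.5) is not intersected at this z (z outside [11.5, 28.5]); Taking the union: the regions partially overlap (shared area 28.44 mm²), so overlapping operands fuse into one piece — 1 connected region. Overall, the cross-section is a single solid region. Island count = 1.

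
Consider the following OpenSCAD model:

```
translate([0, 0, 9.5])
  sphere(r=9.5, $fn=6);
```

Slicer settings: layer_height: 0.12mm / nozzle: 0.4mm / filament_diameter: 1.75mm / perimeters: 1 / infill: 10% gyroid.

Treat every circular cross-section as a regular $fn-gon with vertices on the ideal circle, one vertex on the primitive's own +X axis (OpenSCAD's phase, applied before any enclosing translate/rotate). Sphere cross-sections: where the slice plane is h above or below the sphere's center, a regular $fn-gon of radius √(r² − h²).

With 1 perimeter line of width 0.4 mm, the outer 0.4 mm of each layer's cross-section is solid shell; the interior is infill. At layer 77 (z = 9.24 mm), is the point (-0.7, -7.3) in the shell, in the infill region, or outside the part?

infill

At z = 9.24 mm: the r=9.5 sphere slices to a regular 6-gon of circumradius 9.496 (√(r²−h²) with h=0.26 from center). Overall, the cross-section is a single solid region. The nearest boundary edge runs (-4.75, -8.22)→(4.75, -8.22); distance from the point to it = 0.92 mm. The point is inside the cross-section and 0.92 mm from the nearest boundary — more than the 0.4 mm shell width (1 × 0.4), so it's in the infill interior.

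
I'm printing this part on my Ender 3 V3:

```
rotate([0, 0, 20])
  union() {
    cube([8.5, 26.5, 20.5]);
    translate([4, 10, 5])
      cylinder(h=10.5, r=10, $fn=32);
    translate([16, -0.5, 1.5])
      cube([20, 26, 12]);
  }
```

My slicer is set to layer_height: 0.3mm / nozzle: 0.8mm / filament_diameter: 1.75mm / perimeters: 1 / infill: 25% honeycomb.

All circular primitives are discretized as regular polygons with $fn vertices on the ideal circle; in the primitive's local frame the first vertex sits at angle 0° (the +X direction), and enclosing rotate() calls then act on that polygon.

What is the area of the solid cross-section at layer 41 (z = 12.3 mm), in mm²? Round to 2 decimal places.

893.27 mm²

At z = 12.3 mm: the cube is present — its section is the full 8.5×26.5 rectangle (area 225.25 mm²); the r=10 cylinder at (4, 10) contributes a regular 32-gon of circumradius 10 (area = (32/2)·10.000²·sin(360°/32) = 312.14 mm²); the cube at (16, -0.5) is present — its section is the full 20×26 rectangle (area 520.00 mm²); Merging all regions: the regions partially overlap — summed areas 1057.39 mm² minus the doubly-counted overlap 164.13 mm² gives 893.27 mm² — area = 893.27 mm²; (whole slice rotated 20° about Z — lengths, areas and connectivity unchanged). Overall, the cross-section has 2 separate islands. Net area = 893.27 mm².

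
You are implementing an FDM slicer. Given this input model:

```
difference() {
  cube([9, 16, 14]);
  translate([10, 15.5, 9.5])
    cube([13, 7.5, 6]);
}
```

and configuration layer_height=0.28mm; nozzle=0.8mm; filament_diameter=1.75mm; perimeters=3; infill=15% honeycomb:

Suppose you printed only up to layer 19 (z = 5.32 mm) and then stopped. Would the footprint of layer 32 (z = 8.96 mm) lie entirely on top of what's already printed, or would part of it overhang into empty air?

Compare the two slices. At z = 5.32: the cube (footprint 9×16) is included at this height (area 144.00 mm²); the cube at (10, 15.5) does not reach this height (z outside [9.5, 15.5]); Taking the first minus the rest: none of the subtracted shapes is present at this height, so the 9×16 cube is unchanged — area = 144.00 mm². At z = 8.96: the cube (footprint 9×16) is included at this height (area 144.00 mm²); the cube at (10, 15.5) is not intersected at this z (z outside [9.5, 15.5]); After the difference (first − rest): none of the subtracted shapes is present at this height, so the 9×16 cube is unchanged — area = 144.00 mm². Checking containment: the cross-section at z = 8.96 is a subset of the cross-section at z = 5.32.

entirely on top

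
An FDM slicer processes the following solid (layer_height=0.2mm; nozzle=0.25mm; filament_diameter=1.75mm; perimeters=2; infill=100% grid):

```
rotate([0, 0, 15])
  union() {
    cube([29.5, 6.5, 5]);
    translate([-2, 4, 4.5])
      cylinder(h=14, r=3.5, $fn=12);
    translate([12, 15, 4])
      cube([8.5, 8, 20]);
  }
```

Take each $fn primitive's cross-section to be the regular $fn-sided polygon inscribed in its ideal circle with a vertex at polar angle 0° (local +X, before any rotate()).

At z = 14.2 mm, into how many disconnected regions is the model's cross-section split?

At z = 14.2 mm: the cube does not reach this height (z outside [0, 5]); the cylinder at (-2, 4): section is a regular 12-gon, circumradius r=3.5; the 8.5×8 cube at (12, 15) contributes its full rectangle; Combining (union): the 2 present regions are separate (no shared area or edge), so areas and boundary lengths simply add and each stays a separate island — 2 connected regions; (rotated 15° about Z; rotation is an isometry so areas/perimeters/island counts are preserved). The result has 2 disconnected regions.

2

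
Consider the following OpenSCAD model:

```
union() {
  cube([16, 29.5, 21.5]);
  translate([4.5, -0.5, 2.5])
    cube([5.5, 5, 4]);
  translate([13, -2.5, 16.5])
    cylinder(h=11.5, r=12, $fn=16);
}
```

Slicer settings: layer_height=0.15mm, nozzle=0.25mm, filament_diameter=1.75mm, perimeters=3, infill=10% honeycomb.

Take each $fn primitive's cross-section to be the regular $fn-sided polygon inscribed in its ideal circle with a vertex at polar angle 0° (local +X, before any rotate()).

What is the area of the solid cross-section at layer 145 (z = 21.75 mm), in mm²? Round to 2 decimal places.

440.85 mm²

At z = 21.75 mm: the cube is absent (z outside [0, 21.5]); the cube at (4.5, -0.5) is not intersected at this z (z outside [2.5, 6.5]); the r=12 cylinder at (13, -2.5) contributes a regular 16-gon of circumradius 12 (area = (16/2)·12.000²·sin(360°/16) = 440.85 mm²); Merging all regions: only the r=12 cylinder at (13, -2.5) is present, so the union is just that shape — area = 440.85 mm². Overall, the cross-section is a single solid region. Net area = 440.85 mm².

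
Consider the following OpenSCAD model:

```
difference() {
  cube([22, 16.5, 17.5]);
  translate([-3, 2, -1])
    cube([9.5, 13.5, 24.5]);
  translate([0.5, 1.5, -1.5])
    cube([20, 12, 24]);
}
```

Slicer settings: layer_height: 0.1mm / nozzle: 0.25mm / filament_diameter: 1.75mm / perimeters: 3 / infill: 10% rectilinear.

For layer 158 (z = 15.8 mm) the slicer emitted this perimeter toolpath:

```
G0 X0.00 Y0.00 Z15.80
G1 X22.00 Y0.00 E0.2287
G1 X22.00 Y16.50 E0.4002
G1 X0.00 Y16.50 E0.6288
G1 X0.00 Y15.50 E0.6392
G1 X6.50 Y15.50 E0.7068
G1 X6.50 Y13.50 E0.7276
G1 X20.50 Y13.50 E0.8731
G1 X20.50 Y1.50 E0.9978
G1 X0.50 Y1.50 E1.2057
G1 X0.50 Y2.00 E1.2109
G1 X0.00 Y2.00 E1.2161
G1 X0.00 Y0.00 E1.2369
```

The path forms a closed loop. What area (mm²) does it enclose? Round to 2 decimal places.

Apply the shoelace formula to the sequence of (X, Y) vertices; enclosed area = 104.25 mm².

104.25 mm²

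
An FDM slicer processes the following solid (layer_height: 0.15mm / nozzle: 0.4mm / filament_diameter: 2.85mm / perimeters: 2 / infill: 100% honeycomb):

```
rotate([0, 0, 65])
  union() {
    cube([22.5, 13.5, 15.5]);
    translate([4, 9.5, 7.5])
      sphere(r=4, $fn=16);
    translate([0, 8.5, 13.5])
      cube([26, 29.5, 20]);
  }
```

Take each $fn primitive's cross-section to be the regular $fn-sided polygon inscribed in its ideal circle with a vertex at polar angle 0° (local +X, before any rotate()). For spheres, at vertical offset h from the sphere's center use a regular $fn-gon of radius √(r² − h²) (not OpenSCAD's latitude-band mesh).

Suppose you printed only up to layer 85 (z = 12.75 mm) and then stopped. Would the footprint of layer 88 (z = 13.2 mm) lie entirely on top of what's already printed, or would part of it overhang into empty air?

entirely on top

Compare the two slices. At z = 12.75: the cube is present — its section is the full 22.5×13.5 rectangle (area 303.75 mm²); the sphere at (4, 9.5) is absent (|z−center|=5.250 > r=4); the cube at (0, 8.5) is absent (z outside [13.5, 33.5]); Taking the union: only the 22.5×13.5 cube is present, so the union is just that shape — area = 303.75 mm²; (rotated 65° about Z; rotation is an isometry so areas/perimeters/island counts are preserved). At z = 13.2: the cube (footprint 22.5×13.5) is included at this height (area 303.75 mm²); the sphere at (4, 9.5) is not intersected at this z (|z−center|=5.700 > r=4); the cube at (0, 8.5) is not intersected at this z (z outside [13.5, 33.5]); Merging all regions: only the 22.5×13.5 cube is present, so the union is just that shape — area = 303.75 mm²; (rotated 65° about Z; rotation is an isometry so areas/perimeters/island counts are preserved). Checking containment: the cross-section at z = 13.2 is a subset of the cross-section at z = 12.75.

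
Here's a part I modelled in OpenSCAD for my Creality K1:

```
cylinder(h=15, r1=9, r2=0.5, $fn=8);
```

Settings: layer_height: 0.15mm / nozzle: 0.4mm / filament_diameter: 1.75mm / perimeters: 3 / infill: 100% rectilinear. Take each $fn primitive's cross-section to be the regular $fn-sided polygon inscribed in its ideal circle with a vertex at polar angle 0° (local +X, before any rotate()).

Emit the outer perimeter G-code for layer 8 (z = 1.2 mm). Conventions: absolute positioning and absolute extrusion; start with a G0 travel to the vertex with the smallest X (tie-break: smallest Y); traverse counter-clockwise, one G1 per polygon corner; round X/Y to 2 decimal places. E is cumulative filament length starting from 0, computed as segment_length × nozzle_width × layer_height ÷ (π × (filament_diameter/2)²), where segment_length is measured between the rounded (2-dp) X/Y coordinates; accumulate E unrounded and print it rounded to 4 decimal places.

G0 X-8.32 Y0.00 Z1.20
G1 X-5.88 Y-5.88 E0.1588
G1 X0.00 Y-8.32 E0.3176
G1 X5.88 Y-5.88 E0.4764
G1 X8.32 Y0.00 E0.6352
G1 X5.88 Y5.88 E0.7940
G1 X0.00 Y8.32 E0.9528
G1 X-5.88 Y5.88 E1.1116
G1 X-8.32 Y0.00 E1.2704

At z = 1.2 mm: the cone: at t=0.080 of its height the radius interpolates to r₁+(r₂−r₁)t = 8.320, giving a regular 8-gon of that circumradius. The outline is a single polygon with 8 vertices. Extrusion per mm of travel: 0.4 × 0.15 / (π × 0.875²) = 0.024945. Accumulating E over each segment gives final E = 1.2704.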